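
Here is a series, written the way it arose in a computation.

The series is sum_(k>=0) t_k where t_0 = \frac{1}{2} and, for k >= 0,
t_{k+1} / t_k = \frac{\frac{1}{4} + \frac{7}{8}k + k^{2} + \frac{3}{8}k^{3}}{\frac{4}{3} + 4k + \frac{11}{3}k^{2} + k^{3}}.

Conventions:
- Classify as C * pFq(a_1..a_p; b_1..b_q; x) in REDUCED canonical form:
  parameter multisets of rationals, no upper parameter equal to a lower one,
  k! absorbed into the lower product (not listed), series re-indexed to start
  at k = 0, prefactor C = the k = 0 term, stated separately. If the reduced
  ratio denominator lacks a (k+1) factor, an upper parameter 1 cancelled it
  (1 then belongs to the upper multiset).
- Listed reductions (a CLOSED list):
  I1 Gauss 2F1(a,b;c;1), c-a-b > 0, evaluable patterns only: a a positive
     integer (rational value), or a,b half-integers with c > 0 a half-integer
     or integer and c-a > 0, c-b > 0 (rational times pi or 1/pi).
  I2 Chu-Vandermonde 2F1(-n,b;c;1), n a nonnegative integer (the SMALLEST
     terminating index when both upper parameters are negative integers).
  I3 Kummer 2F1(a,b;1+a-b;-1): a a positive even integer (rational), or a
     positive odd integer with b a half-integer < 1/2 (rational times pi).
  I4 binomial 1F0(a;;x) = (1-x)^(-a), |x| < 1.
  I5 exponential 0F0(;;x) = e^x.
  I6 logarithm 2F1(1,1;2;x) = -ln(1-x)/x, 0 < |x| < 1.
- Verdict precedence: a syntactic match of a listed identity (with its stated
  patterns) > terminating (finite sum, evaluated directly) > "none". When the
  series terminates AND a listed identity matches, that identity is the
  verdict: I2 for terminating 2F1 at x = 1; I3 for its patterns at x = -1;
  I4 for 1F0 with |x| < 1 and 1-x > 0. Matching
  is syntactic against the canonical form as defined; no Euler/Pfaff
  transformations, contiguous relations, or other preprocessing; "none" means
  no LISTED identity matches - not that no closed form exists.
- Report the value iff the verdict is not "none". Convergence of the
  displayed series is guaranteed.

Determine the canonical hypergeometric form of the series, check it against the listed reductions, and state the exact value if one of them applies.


The series (x = \frac{3}{8}) is 2F1: upper {1, 1}, lower {2}, prefactor \frac{1}{2}. Verdict at x = \frac{3}{8}: logarithm (I6) matches (the logarithm: parameters (1,1;2), x = \frac{3}{8}). Hence: \left(-\frac{4}{3}\right) \cdot \ln\left(\frac{5}{8}\right).

Key step: t_0 = \frac{1}{2} here, and the ratio is unreduced: k + 2/3 divides both sides (C = 1/2, x = 3/8).
Term ratio: r(k) = \frac{3}{8} * (k+1) (k+1) / [(k+2) (k+1)] ; factor over Q: parameters, x = \frac{3}{8}, and C = \frac{1}{2}.


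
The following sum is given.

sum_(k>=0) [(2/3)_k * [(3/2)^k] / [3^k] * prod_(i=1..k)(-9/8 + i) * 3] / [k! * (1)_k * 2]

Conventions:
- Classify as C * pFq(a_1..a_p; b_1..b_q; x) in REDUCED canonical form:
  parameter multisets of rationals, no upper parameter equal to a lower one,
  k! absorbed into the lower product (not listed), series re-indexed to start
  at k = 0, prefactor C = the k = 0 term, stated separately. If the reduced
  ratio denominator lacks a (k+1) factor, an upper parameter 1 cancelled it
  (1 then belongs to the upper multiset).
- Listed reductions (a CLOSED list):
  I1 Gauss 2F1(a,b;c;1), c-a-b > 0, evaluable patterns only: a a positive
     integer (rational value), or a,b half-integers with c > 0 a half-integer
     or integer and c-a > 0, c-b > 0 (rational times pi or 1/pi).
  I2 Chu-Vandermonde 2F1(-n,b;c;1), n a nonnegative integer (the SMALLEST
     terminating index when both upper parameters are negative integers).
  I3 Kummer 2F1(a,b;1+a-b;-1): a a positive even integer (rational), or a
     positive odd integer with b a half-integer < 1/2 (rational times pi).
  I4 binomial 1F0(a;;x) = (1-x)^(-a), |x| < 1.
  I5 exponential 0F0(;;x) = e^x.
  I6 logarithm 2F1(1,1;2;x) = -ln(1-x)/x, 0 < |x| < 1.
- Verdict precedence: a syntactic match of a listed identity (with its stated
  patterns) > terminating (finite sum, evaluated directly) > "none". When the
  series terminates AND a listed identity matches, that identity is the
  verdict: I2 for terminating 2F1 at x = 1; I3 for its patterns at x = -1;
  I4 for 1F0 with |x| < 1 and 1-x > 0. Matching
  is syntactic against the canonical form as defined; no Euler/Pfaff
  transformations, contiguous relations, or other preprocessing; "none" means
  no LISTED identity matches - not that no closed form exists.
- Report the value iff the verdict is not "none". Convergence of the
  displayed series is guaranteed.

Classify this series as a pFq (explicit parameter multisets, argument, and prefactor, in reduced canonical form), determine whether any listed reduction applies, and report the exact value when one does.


x = 1/2 here; the reduced form reads 2F1, upper {-1/8, 2/3}, lower {1}, C = 3/2. Verdict: none. Every listed pattern misses the 2F1 form at 1/2, upper {-1/8, 2/3}.

Key observation: t_0 being 3/2, the constant factors (prefactor 3/2) combine into one prefactor.
Ratio: r(k) = (1/2) * (k-1/8) (k+2/3) / [(k+1) (k+1)] - rational; roots negated = parameters, x = (1/2), C = 3/2.


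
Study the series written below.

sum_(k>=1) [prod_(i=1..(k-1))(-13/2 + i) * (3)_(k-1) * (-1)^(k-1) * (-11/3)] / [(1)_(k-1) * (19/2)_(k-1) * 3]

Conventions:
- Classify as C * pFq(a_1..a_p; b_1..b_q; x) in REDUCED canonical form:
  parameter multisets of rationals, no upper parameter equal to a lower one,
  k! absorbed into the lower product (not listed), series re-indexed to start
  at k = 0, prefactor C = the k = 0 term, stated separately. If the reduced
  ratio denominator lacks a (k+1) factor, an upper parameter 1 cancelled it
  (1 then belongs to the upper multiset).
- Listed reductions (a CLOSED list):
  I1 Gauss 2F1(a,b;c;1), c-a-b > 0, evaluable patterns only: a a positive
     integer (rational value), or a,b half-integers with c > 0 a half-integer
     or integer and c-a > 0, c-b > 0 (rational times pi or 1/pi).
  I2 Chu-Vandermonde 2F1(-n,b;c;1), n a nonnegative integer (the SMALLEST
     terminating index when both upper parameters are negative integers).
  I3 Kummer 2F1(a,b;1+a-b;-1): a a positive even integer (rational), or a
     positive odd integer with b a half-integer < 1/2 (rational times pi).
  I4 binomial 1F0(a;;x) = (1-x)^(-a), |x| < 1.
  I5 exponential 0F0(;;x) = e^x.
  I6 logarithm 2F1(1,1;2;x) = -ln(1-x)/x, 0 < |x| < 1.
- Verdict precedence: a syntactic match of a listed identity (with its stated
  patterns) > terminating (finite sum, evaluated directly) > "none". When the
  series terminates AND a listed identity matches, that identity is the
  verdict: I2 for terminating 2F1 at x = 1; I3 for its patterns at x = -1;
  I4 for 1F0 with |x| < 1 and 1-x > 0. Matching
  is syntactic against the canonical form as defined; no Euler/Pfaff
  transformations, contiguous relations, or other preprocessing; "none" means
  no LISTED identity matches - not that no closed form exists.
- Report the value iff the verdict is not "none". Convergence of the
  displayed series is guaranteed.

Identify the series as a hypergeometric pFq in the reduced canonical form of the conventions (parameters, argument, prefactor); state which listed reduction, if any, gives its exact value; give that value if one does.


The tell: from the first term -11/9: the constant factors (prefactor -11/9) combine into one prefactor.
Term ratio: r(k) = (-1) * (k-11/2) (k+3) / [(k+19/2) (k+1)] - poly over poly, x = (-1) from leading terms; C = -11/9 at k = 0.

Classification (C = -11/9): 2F1 with upper {-11/2, 3}, lower {19/2}, argument x = -1. Verdict: Kummer's theorem (I3) applies (x = -1; c = 19/2 equals 1+a-b for upper {-11/2, 3}: listed pattern). Hence: (-133705/65536) * pi.


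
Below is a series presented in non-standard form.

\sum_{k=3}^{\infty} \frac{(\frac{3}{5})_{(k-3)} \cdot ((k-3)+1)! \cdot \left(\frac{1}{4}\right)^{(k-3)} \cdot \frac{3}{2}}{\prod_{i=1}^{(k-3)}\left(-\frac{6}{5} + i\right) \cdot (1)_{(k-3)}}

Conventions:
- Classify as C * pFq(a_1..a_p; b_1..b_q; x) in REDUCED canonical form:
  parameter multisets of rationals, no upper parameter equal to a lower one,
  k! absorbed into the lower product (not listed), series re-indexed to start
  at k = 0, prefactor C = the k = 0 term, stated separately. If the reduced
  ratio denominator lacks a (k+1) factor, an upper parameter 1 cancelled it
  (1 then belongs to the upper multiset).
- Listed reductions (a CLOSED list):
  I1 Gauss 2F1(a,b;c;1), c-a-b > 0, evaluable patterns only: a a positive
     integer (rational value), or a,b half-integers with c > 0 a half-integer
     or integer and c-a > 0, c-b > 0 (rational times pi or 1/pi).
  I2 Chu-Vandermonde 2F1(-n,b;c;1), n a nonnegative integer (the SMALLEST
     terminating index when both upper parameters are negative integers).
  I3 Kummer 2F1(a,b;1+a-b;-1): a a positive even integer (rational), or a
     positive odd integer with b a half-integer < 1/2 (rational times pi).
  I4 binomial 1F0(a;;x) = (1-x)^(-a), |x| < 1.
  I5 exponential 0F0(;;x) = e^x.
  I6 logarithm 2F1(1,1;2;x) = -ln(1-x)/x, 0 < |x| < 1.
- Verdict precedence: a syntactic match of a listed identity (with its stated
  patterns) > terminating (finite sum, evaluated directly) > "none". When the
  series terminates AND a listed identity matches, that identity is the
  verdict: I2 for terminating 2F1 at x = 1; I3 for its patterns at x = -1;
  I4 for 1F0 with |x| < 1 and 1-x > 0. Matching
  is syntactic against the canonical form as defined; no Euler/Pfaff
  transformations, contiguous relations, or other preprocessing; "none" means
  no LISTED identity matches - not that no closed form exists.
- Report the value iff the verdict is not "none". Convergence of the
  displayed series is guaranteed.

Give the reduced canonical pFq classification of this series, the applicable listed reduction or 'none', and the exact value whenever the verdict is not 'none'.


The series (x = \frac{1}{4}) is 2F1: upper {\frac{3}{5}, 2}, lower {-\frac{1}{5}}, prefactor \frac{3}{2}. Verdict: none. No listed pattern accepts 2F1(\frac{3}{5}, 2; -\frac{1}{5}; \frac{1}{4}).

Key step: from the first term \frac{3}{2}: the factorial ratio (prefactor 3/2) (k+a-1)!/(a-1)! is a rising factorial (a)_k.
Adjacent-term ratio: r(k) = \frac{1}{4} * (k+\frac{3}{5}) (k+2) / [(k-\frac{1}{5}) (k+1)] ; factor over Q: parameters, x = \frac{1}{4}, and C = \frac{3}{2}.


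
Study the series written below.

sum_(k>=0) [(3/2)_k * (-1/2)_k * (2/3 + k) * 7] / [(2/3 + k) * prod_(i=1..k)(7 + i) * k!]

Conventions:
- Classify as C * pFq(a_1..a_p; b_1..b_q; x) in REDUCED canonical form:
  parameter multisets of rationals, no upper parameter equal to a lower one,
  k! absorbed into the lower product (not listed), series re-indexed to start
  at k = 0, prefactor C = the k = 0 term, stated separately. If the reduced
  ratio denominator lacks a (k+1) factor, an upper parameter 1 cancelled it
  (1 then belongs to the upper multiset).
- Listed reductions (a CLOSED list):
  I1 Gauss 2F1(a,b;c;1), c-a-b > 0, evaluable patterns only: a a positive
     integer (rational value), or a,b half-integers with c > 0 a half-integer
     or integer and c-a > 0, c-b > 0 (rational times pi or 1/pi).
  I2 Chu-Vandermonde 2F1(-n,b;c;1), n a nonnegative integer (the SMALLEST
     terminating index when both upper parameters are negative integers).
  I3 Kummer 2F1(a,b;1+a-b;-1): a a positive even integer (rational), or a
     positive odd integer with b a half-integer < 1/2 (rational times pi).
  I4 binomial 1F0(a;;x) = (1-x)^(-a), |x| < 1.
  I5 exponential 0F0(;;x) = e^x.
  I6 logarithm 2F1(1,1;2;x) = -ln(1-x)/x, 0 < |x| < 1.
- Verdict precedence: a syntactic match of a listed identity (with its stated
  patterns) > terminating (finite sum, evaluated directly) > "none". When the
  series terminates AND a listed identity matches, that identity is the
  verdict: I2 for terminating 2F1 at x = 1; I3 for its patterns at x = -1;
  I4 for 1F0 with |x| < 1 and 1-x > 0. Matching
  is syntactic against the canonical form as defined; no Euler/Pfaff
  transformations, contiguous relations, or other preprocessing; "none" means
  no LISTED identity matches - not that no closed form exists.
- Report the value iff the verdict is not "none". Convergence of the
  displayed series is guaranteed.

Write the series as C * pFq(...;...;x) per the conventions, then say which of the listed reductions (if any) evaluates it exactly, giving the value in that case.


Classification (C = 7): 2F1 with upper {-1/2, 3/2}, lower {8}, argument x = 1. Verdict: Gauss's theorem I1 (half-integer case) matches (x = 1; upper {-1/2, 3/2} half-integers, c = 8 in the evaluable pattern). Its exact value is (4194304/212355) / pi.

Structural cue: from the first term 7: k + 2/3 divides numerator and denominator alike; C = 7 after cancelling.
Term ratio: r(k) = 1 * (k-1/2) (k+3/2) / [(k+8) (k+1)] - rational in k. x = 1; t_0 = 7; negate the roots.


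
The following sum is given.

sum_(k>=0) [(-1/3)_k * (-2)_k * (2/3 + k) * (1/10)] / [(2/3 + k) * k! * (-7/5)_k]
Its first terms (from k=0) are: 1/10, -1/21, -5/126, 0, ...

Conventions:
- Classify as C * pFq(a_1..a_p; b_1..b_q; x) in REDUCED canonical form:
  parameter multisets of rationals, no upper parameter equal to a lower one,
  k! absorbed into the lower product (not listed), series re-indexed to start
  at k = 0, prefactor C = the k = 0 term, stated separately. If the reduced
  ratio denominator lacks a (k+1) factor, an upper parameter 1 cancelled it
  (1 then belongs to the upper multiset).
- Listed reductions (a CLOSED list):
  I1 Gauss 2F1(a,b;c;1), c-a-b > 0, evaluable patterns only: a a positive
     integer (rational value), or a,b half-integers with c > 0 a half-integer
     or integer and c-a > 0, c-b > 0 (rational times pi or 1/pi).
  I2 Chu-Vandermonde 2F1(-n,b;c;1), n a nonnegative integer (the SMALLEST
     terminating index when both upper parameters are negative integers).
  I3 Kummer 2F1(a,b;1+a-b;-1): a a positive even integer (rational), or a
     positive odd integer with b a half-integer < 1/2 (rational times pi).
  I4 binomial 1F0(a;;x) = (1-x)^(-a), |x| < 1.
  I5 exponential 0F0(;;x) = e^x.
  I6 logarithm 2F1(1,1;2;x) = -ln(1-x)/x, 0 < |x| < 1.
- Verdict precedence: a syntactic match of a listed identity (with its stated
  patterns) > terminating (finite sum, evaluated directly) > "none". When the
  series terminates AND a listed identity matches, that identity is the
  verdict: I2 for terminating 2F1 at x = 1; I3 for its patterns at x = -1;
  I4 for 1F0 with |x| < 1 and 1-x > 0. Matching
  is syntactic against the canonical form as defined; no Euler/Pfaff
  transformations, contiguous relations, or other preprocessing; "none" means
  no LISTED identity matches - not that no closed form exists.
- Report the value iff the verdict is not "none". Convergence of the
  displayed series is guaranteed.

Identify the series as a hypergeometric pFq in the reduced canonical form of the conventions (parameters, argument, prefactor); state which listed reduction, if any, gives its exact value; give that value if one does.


Reduced: x = 1, 2F1, upper = {-2, -1/3}, lower = {-7/5}, C = 1/10. Verdict: Chu-Vandermonde (I2) matches (terminating 2F1 at x = 1 with n = 2, b = -1/3, c = -7/5). Sum: 4/315.

Structural cue: x = 1 and striking the common factor k + 2/3 reduces the term (prefactor 1/10).
Consecutive-term ratio: r(k) = 1 * (k-2) (k-1/3) / [(k-7/5) (k+1)] - rational in k. x = 1; t_0 = 1/10; negate the roots.


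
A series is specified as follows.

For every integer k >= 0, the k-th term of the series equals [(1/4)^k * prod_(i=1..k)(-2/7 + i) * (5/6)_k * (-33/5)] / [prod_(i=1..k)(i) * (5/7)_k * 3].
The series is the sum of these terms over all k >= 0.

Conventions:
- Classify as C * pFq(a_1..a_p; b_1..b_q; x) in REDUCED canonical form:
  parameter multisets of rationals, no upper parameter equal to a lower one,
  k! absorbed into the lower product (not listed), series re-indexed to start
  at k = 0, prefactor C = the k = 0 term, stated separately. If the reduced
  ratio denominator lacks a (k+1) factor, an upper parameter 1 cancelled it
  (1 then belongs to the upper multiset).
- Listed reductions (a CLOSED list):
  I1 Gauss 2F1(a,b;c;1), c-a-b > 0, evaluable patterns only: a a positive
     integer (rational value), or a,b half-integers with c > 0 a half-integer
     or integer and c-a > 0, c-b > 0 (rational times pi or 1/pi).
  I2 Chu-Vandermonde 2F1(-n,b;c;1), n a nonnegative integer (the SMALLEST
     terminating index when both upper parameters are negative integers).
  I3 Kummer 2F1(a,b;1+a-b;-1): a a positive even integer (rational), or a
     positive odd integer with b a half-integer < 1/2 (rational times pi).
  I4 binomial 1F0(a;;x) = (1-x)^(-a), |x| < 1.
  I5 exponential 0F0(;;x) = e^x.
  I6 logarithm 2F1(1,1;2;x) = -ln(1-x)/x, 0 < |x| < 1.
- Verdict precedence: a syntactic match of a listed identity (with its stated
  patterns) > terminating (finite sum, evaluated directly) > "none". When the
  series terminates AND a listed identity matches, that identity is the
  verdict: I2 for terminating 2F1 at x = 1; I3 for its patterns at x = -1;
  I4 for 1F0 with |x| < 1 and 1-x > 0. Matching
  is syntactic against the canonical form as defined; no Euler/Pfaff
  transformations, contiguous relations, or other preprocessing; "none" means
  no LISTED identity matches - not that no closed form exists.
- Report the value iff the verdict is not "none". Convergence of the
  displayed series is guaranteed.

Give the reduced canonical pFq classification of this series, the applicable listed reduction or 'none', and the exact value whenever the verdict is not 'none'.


This is -11/5 * 1F0(5/6; -; 1/4) in reduced canonical form. Verdict: this is binomial (I4) (the 1F0 binomial series: exponent -5/6, x = 1/4). Value: (-11/5) * (3/4)^(-5/6).

Key observation: x = (1/4) and the running product (C = -11/5, x = 1/4) telescopes to a rising factorial.
Step ratio: r(k) = (1/4) * (k+5/6) / [(k+1)] - rational; roots negated = parameters, x = (1/4), C = -11/5.


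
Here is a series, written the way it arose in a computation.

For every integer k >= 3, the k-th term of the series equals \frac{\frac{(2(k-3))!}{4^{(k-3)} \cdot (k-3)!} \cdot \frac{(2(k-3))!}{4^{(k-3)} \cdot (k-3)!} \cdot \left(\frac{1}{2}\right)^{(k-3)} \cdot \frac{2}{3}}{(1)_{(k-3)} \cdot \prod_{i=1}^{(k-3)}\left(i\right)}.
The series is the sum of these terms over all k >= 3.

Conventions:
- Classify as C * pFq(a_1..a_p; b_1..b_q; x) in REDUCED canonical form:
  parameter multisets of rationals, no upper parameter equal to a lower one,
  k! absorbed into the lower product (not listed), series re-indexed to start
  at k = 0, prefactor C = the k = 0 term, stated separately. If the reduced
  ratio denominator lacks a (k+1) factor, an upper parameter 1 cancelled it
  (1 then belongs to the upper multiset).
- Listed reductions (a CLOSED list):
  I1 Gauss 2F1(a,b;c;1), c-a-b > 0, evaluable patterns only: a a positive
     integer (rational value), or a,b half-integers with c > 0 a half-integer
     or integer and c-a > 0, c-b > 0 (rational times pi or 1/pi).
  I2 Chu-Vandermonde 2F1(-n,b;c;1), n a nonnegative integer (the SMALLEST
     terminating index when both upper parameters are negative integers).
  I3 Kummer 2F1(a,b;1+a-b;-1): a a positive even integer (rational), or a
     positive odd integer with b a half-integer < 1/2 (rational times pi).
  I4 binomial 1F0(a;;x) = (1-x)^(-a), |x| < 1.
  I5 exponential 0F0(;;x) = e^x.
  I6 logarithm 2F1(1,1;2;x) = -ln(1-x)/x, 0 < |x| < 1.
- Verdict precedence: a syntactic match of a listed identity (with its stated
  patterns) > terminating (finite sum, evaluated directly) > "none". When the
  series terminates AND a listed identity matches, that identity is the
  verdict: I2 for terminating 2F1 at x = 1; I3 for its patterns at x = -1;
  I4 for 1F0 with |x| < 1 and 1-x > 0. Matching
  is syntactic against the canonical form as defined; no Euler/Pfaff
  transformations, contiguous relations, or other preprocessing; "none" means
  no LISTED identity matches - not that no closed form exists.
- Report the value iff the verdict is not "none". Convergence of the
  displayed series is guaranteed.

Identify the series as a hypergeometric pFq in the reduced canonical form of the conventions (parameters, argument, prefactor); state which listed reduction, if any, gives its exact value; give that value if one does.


With C = \frac{2}{3}: the canonical form is 2F1(\frac{1}{2}, \frac{1}{2}; 1; \frac{1}{2}). Verdict: none - at argument \frac{1}{2} the multisets {\frac{1}{2}, \frac{1}{2}} ; {1} match no listed identity.

First insight: t_0 = \frac{2}{3} here, and the (2k)!/(4^k k!) block (prefactor 2/3) is the Pochhammer (1/2)_k.
Adjacent-term ratio: r(k) = \frac{1}{2} * (k+\frac{1}{2}) (k+\frac{1}{2}) / [(k+1) (k+1)] - poly over poly, x = \frac{1}{2} from leading terms; C = \frac{2}{3} at k = 0.


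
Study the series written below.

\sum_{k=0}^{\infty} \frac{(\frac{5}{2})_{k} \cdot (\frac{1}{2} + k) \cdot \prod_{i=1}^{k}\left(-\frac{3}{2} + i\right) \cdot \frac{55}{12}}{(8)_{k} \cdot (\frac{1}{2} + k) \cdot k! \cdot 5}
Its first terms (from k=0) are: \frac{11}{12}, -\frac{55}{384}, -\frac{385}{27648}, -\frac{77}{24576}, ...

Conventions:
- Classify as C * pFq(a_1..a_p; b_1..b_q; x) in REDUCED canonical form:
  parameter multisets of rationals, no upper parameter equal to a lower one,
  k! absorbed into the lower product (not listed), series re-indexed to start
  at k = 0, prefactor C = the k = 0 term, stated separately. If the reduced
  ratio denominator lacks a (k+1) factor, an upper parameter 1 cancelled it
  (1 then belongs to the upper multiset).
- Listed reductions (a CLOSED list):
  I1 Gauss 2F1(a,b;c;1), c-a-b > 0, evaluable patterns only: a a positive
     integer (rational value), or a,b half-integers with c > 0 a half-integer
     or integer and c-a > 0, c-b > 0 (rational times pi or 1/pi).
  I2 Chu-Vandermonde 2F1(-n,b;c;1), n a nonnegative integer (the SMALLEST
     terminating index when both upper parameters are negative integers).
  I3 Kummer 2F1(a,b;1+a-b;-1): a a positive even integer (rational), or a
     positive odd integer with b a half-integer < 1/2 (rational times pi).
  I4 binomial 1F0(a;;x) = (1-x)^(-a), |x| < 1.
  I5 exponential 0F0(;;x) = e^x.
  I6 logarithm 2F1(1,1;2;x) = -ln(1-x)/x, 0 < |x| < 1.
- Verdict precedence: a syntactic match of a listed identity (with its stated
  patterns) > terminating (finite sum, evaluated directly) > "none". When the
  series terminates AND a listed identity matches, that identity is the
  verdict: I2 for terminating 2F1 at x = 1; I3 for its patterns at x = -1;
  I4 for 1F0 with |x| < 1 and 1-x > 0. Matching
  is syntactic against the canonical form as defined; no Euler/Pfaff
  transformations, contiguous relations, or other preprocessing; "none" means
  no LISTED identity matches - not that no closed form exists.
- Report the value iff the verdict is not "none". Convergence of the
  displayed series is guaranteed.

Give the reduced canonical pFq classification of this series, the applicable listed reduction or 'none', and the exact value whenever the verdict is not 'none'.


Key step: t_0 being \frac{11}{12}, the constant factors (C = 11/12) combine into one prefactor.
Term ratio: r(k) = 1 * (k-\frac{1}{2}) (k+\frac{5}{2}) / [(k+8) (k+1)] ; factor over Q: parameters, x = 1, and C = \frac{11}{12}.

With C = \frac{11}{12}: the canonical form is 2F1(-\frac{1}{2}, \frac{5}{2}; 8; 1). Verdict at x = 1: Gauss (I1, half-integer pattern) matches (x = 1; upper {-\frac{1}{2}, \frac{5}{2}} half-integers, c = 8 in the evaluable pattern). Exact value: \frac{262144}{110565} / \pi.


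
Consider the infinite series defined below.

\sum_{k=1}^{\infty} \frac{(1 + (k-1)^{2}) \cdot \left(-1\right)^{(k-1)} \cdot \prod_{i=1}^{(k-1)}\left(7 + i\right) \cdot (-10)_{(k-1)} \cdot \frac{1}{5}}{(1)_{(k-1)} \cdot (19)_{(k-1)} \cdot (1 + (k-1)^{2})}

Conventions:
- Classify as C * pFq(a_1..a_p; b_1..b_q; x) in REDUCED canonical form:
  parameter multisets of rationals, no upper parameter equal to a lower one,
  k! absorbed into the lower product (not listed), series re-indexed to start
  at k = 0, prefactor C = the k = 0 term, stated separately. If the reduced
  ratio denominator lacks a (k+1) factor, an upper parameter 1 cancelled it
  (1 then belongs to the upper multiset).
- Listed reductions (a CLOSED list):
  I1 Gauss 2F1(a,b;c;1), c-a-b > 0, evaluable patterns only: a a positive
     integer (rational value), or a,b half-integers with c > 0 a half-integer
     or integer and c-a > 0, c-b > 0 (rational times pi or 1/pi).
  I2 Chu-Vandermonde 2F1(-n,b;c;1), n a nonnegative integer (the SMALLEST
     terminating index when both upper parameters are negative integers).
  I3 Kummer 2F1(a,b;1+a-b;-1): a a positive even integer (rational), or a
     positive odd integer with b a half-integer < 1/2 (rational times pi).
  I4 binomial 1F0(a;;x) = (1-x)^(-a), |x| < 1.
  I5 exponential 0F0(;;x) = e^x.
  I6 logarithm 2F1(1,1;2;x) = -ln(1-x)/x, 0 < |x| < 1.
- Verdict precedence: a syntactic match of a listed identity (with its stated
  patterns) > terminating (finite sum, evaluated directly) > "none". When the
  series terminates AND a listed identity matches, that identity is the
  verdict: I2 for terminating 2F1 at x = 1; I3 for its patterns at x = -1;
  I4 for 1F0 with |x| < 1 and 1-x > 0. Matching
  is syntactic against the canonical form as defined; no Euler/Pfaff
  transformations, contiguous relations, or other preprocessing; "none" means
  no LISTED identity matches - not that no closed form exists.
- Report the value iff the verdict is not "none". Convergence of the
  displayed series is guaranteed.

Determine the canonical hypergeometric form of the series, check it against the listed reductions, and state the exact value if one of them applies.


Canonical form: C = \frac{1}{5} times 2F1 with upper {-10, 8}, lower {19}, x = -1. Verdict (x = -1): Kummer (I3) applies (x = -1; c = 19 equals 1+a-b for upper {-10, 8}: listed pattern). Value: \frac{306}{35}.

Key step: x = -1 and the running product (C = 1/5, x = -1) telescopes to a rising factorial.
Term ratio: r(k) = -1 * (k-10) (k+8) / [(k+19) (k+1)] - rational in k, leading ratio -1; with t_0 = \frac{1}{5}, classification follows.


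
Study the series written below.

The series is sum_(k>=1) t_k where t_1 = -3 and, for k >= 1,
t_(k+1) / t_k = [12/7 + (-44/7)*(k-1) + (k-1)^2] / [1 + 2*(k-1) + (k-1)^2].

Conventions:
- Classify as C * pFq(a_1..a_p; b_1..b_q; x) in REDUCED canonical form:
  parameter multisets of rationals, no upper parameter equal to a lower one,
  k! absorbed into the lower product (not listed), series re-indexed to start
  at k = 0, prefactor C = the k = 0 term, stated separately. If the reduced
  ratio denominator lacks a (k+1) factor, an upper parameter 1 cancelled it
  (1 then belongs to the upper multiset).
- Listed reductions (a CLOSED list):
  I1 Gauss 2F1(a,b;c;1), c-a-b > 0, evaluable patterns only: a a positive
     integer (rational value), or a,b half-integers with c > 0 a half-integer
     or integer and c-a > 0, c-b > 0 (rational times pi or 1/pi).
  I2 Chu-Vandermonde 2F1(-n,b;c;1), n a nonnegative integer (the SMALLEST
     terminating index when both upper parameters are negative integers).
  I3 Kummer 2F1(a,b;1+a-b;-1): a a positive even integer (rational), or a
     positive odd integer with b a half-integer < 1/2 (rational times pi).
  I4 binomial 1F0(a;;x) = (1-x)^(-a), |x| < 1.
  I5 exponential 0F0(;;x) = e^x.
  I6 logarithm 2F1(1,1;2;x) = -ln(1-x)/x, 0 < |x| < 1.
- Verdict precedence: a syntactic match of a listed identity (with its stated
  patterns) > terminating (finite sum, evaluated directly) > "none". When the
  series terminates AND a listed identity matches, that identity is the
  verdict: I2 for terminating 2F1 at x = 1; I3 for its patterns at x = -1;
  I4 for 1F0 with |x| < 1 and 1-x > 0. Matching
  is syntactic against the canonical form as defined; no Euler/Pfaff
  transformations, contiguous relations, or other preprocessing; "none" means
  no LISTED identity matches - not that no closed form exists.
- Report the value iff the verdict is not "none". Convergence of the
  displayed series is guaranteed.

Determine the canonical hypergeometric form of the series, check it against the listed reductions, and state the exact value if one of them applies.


Reduced: x = 1, 2F1, upper = {-6, -2/7}, lower = {1}, C = -3. Verdict: Vandermonde's identity (I2) fires (terminating 2F1 at x = 1 with n = 6, b = -2/7, c = 1). Hence: -673992/117649.

Key observation: with t_0 = -3, factor the ratio over Q (prefactor -3): negated roots = parameters.
Step ratio: r(k) = 1 * (k-6) (k-2/7) / [(k+1) (k+1)] - rational in k, leading ratio 1; with t_0 = -3, classification follows.


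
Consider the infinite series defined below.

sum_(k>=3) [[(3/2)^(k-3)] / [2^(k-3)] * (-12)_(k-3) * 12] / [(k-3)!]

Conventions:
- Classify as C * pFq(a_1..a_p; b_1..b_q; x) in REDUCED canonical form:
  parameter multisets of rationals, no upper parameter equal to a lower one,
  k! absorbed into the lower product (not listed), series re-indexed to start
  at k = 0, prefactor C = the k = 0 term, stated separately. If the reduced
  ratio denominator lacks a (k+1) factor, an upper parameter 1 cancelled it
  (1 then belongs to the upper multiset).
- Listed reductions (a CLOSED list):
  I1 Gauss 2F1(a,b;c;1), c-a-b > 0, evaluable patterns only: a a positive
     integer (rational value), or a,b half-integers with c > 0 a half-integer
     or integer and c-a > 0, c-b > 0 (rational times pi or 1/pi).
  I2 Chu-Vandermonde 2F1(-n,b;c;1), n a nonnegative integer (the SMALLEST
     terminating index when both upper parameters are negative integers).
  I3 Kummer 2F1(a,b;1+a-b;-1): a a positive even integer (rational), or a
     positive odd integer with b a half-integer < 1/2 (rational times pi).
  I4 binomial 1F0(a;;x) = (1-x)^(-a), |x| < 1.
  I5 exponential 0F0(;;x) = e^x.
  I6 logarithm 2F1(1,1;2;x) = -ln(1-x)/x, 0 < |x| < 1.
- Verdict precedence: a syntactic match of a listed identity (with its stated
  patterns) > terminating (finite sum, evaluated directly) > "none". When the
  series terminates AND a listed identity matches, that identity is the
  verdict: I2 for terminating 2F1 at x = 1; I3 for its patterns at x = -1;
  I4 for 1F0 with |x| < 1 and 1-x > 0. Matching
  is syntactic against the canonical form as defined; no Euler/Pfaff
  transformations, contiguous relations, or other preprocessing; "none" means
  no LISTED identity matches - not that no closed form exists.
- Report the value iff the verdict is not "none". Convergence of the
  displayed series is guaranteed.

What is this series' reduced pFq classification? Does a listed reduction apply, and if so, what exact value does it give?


Structural cue: t_0 = 12 here, and the two k-th powers (C = 12) combine into one argument.
Ratio: r(k) = (3/4) * (k-12) / [(k+1)] ; factor over Q: parameters, x = (3/4), and C = 12.

With C = 12: the canonical form is 1F0(-12; -; 3/4). Verdict (x = 3/4): the binomial series (I4) applies (the 1F0 binomial series: exponent 12, x = 3/4). Sum: 3/4194304.


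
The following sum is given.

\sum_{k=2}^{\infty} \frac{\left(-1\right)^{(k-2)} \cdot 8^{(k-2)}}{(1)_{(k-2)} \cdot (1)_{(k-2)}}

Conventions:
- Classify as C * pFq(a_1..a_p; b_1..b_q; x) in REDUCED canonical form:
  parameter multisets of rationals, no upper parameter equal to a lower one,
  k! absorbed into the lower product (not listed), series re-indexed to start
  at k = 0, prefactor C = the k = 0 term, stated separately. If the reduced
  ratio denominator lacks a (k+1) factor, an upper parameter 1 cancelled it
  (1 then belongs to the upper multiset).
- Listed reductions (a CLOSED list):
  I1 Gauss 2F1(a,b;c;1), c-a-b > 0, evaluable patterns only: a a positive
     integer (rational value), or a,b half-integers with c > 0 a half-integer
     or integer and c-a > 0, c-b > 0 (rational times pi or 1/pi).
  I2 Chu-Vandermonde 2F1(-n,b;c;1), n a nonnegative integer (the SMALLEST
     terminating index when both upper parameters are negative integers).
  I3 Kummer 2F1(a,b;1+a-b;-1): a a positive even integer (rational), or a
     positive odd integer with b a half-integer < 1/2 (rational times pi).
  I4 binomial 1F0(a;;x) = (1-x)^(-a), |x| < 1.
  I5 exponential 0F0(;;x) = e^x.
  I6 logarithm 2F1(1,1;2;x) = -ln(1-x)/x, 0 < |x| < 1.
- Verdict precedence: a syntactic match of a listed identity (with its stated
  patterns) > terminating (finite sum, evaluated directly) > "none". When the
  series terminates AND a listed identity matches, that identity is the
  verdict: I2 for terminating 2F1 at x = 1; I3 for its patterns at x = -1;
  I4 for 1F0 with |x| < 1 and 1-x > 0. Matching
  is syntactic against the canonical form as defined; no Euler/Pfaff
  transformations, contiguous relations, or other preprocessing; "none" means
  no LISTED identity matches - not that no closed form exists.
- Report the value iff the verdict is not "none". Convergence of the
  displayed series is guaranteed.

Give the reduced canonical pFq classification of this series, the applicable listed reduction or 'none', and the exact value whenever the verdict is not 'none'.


Classification (C = 1): 0F1 with upper {-}, lower {1}, argument x = -8. Verdict: none - at argument -8 the multisets {-} ; {1} match no listed identity.

Key step: with t_0 = 1, the (-1)^k factor (C = 1) folds into the argument's sign.
Adjacent-term ratio: r(k) = -8 * 1 / [(k+1) (k+1)] - rational; roots negated = parameters, x = -8, C = 1.


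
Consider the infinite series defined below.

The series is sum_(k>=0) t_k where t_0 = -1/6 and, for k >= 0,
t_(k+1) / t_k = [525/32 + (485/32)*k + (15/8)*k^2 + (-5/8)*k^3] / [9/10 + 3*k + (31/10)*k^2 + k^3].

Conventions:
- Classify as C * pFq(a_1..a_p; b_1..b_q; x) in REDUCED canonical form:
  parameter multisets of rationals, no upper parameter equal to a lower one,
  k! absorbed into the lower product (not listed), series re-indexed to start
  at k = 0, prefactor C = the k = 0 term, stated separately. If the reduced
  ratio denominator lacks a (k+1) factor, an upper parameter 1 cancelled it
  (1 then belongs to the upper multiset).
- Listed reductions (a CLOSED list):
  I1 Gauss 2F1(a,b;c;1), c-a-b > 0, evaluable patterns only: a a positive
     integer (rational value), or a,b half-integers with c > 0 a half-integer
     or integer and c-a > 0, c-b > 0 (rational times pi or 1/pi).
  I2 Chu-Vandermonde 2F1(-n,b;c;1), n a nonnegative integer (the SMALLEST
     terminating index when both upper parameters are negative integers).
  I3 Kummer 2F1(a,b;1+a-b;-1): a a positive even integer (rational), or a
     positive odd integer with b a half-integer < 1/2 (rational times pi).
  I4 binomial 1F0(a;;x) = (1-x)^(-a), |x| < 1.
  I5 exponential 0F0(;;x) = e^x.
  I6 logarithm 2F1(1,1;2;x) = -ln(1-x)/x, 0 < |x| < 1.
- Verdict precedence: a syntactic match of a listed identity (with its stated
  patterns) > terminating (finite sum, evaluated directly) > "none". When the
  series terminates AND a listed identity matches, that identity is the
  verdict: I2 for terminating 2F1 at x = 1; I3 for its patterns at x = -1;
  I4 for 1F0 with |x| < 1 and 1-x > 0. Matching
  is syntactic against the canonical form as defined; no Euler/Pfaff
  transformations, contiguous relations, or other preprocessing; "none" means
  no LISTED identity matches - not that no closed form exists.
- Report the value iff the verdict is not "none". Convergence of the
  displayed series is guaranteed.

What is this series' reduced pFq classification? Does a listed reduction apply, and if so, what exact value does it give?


The series (x = -5/8) is 2F1: upper {-7, 5/2}, lower {3/5}, prefactor -1/6. Verdict: terminating - upper parameter -7 makes this a finite sum (last index 7), evaluated exactly. Its exact value is -6887369613140173/92462055948288.

Structural cue: with t_0 = -1/6, the ratio is unreduced: k + 3/2 divides both sides (prefactor -1/6).
Term ratio: r(k) = (-5/8) * (k-7) (k+5/2) / [(k+3/5) (k+1)] - rational; roots negated = parameters, x = (-5/8), C = -1/6.


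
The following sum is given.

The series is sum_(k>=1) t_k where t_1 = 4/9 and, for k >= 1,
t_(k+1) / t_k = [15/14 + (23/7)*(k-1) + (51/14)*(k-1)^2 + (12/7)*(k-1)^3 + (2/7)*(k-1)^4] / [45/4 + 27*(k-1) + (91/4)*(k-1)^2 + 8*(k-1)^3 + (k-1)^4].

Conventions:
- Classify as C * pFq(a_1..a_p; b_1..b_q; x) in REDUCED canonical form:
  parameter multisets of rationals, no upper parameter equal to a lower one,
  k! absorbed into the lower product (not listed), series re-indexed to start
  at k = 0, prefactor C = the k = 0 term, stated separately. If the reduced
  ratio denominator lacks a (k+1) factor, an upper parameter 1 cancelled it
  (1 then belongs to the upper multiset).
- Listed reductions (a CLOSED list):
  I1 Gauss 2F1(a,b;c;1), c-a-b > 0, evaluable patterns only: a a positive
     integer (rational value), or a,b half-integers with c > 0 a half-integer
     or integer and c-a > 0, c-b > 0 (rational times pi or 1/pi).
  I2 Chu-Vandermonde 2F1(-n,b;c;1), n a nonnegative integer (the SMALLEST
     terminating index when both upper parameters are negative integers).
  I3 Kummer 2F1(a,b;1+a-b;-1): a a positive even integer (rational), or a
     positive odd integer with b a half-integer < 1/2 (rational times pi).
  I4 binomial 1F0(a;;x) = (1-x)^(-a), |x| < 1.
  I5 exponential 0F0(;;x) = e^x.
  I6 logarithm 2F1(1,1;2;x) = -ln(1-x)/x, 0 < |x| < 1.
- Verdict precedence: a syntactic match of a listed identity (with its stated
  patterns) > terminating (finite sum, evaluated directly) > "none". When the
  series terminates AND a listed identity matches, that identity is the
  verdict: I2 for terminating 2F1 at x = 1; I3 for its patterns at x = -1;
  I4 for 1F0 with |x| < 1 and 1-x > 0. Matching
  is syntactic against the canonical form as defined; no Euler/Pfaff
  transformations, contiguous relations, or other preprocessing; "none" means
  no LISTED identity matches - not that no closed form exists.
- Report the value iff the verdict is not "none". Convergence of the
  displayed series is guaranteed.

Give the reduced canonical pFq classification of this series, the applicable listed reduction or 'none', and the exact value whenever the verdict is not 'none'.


Prefactor 4/9, argument 2/7: 2F1 with upper {1, 1} over lower {3}. Verdict: none here - no I1-I6 shape fits x = 2/7 with lower {3}.

Structural cue: with t_0 = 4/9, factor the ratio over Q (C = 4/9): negated roots = parameters.
Term ratio: r(k) = (2/7) * (k+1) (k+1) / [(k+3) (k+1)] ; factor over Q: parameters, x = (2/7), and C = 4/9.


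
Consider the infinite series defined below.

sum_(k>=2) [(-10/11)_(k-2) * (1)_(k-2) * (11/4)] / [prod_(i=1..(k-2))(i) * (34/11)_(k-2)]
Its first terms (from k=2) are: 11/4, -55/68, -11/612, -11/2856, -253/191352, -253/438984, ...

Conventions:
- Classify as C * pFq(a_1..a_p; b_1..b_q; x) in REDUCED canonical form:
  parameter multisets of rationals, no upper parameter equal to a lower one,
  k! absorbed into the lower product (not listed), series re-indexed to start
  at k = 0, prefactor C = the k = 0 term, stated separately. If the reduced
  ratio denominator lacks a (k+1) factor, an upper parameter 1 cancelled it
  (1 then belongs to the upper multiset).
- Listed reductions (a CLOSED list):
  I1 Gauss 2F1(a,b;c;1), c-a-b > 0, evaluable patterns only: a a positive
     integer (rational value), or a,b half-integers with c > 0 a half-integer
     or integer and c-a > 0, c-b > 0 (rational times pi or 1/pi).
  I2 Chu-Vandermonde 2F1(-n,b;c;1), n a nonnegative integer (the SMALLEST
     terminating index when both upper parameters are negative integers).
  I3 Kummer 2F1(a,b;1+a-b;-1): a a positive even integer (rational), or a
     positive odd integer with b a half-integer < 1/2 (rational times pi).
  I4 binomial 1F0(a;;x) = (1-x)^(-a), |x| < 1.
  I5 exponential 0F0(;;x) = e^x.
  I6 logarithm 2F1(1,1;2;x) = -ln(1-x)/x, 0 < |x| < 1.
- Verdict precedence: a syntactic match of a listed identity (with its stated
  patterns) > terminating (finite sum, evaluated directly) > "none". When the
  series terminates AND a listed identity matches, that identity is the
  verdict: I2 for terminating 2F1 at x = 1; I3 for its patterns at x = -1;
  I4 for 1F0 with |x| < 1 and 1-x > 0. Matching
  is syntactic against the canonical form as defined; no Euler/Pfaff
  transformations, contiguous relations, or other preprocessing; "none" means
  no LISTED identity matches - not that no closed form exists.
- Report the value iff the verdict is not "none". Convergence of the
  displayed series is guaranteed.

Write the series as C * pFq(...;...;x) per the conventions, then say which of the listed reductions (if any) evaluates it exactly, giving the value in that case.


The tell: with t_0 = 11/4, the product of the first k integers (C = 11/4) is k!.
Consecutive-term ratio: r(k) = 1 * (k-10/11) (k+1) / [(k+34/11) (k+1)] - rational; roots negated = parameters, x = 1, C = 11/4.

The series (x = 1) is 2F1: upper {-10/11, 1}, lower {34/11}, prefactor 11/4. Verdict (x = 1): Gauss (I1, integer-parameter pattern) applies (x = 1: the Gamma ratio telescopes since c-a-b = 3 > 0 and a = 1 in Z>0). Sum: 23/12.
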